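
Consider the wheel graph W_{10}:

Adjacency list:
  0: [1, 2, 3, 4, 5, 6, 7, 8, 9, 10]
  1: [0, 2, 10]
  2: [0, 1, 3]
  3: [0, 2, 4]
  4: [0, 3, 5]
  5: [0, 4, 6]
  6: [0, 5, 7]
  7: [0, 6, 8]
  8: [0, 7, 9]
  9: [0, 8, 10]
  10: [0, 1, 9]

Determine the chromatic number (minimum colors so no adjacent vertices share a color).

W_{10} = C_{10} plus a hub adjacent to every cycle vertex.
The outer cycle needs 2 colors (even cycle); the hub is adjacent to all of them so needs a fresh color.
Chromatic number = 2 + 1 = 3.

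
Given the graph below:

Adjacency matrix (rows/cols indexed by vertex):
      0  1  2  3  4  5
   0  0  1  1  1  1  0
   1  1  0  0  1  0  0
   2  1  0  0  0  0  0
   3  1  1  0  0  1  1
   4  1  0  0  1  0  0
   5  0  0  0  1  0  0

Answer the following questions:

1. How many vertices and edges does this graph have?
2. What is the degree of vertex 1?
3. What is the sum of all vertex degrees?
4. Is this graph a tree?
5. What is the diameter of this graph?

Count: 6 vertices, 7 edges.
Vertex 1 has neighbors [0, 3], degree = 2.
Handshaking lemma: 2 * 7 = 14.
A tree on 6 vertices has 5 edges. This graph has 7 edges (2 extra). Not a tree.
Diameter (longest shortest path) = 3.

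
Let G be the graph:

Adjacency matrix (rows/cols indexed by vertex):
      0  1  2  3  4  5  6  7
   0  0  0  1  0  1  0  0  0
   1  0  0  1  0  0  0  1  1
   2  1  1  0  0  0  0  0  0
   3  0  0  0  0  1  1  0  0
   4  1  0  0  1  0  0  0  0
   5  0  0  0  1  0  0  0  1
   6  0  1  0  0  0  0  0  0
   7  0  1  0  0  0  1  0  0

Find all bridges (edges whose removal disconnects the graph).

A bridge is an edge whose removal increases the number of connected components.
Bridges found: (1,6)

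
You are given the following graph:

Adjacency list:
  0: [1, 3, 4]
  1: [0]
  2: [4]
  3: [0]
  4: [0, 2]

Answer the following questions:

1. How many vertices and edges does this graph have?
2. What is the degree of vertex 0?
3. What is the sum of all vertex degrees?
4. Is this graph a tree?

Count: 5 vertices, 4 edges.
Vertex 0 has neighbors [1, 3, 4], degree = 3.
Handshaking lemma: 2 * 4 = 8.
A graph is a tree iff it is connected and has exactly n-1 edges. This graph is connected (all 5 vertices in one component) and has 5-1 = 4 edges. It is a tree.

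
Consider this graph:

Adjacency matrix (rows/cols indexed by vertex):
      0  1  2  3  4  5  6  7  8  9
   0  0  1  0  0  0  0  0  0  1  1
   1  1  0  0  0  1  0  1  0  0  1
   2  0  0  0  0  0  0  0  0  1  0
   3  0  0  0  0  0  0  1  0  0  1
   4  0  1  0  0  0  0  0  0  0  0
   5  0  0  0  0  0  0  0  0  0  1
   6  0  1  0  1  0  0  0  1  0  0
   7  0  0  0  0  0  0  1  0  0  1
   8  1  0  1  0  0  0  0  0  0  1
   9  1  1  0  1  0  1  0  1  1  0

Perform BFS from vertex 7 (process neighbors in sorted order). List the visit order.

BFS from vertex 7 (neighbors processed in ascending order):
Visit order: 7, 6, 9, 1, 3, 0, 5, 8, 4, 2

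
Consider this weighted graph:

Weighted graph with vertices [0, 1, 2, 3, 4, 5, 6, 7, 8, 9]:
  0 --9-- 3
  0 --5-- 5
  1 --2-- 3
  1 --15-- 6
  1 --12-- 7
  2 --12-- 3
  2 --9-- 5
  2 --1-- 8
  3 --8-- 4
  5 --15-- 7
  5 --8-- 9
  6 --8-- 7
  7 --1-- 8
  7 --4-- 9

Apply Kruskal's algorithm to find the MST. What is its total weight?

Applying Kruskal's algorithm (sort edges by weight, add if no cycle):
  Add (2,8) w=1
  Add (7,8) w=1
  Add (1,3) w=2
  Add (7,9) w=4
  Add (0,5) w=5
  Add (3,4) w=8
  Add (5,9) w=8
  Add (6,7) w=8
  Add (0,3) w=9
  Skip (2,5) w=9 (creates cycle)
  Skip (1,7) w=12 (creates cycle)
  Skip (2,3) w=12 (creates cycle)
  Skip (1,6) w=15 (creates cycle)
  Skip (5,7) w=15 (creates cycle)
MST weight = 46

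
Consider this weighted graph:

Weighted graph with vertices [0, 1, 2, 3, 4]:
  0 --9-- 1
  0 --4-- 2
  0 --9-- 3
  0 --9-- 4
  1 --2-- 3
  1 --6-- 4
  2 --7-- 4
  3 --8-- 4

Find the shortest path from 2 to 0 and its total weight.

Using Dijkstra's algorithm from vertex 2:
Shortest path: 2 -> 0
Total weight: 4 = 4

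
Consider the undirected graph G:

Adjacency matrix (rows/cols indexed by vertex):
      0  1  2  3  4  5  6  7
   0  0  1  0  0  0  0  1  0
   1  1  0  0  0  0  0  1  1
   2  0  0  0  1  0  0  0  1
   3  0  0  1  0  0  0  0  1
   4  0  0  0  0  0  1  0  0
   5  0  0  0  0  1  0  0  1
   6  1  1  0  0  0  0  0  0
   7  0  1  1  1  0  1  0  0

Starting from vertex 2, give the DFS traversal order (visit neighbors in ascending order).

DFS from vertex 2 (neighbors processed in ascending order):
Visit order: 2, 3, 7, 1, 0, 6, 5, 4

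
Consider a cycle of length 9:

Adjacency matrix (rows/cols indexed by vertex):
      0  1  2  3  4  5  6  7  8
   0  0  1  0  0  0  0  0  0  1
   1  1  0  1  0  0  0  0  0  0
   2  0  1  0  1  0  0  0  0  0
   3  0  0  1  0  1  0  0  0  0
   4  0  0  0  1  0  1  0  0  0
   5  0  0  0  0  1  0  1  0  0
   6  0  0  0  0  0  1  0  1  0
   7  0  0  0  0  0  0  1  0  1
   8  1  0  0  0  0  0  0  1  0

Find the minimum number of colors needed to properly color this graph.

This is an odd cycle (C_9). Odd cycles are not bipartite (any 2-coloring forces two adjacent vertices to match), and 3 colors suffice.
Chromatic number = 3.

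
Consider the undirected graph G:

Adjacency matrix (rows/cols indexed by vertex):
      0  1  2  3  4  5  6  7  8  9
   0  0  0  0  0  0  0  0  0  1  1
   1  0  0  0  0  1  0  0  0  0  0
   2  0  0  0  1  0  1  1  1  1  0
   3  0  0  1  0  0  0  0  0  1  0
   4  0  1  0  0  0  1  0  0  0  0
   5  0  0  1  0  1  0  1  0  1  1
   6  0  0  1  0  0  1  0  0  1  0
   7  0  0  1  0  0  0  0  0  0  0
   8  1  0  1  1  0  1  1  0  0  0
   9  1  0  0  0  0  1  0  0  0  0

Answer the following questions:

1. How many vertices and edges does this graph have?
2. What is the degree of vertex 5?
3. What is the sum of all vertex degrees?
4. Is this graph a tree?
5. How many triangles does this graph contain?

Count: 10 vertices, 14 edges.
Vertex 5 has neighbors [2, 4, 6, 8, 9], degree = 5.
Handshaking lemma: 2 * 14 = 28.
A tree on 10 vertices has 9 edges. This graph has 14 edges (5 extra). Not a tree.
Number of triangles = 5.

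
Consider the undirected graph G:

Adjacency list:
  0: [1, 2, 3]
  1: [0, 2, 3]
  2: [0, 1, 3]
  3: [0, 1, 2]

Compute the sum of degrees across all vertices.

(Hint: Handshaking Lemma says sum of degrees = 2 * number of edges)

Count edges: 6 edges.
By Handshaking Lemma: sum of degrees = 2 * 6 = 12.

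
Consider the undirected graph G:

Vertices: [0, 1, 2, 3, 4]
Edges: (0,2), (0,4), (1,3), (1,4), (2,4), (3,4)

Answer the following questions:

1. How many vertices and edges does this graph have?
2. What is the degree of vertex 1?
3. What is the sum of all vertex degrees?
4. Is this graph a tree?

Count: 5 vertices, 6 edges.
Vertex 1 has neighbors [3, 4], degree = 2.
Handshaking lemma: 2 * 6 = 12.
A tree on 5 vertices has 4 edges. This graph has 6 edges (2 extra). Not a tree.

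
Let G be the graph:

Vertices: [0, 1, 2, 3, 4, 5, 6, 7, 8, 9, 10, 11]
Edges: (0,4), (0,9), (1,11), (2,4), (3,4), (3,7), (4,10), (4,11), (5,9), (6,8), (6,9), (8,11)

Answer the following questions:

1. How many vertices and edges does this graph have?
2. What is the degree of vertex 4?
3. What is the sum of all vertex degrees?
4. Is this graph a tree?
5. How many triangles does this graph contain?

Count: 12 vertices, 12 edges.
Vertex 4 has neighbors [0, 2, 3, 10, 11], degree = 5.
Handshaking lemma: 2 * 12 = 24.
A tree on 12 vertices has 11 edges. This graph has 12 edges (1 extra). Not a tree.
Number of triangles = 0.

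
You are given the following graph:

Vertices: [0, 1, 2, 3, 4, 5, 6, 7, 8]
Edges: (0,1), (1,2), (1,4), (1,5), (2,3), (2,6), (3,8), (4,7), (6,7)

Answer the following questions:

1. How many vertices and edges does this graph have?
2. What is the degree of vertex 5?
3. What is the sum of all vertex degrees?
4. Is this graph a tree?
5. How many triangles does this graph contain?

Count: 9 vertices, 9 edges.
Vertex 5 has neighbors [1], degree = 1.
Handshaking lemma: 2 * 9 = 18.
A tree on 9 vertices has 8 edges. This graph has 9 edges (1 extra). Not a tree.
Number of triangles = 0.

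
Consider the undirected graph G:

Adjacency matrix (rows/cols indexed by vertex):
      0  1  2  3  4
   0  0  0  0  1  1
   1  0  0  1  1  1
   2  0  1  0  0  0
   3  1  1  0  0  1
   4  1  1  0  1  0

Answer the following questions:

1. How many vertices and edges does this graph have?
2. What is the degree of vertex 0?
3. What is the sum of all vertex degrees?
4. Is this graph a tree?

Count: 5 vertices, 6 edges.
Vertex 0 has neighbors [3, 4], degree = 2.
Handshaking lemma: 2 * 6 = 12.
A tree on 5 vertices has 4 edges. This graph has 6 edges (2 extra). Not a tree.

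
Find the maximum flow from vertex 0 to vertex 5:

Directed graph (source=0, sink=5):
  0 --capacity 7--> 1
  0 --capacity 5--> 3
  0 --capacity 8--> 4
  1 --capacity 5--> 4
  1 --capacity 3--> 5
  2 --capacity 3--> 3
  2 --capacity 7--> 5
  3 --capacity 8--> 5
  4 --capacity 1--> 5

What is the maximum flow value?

Computing max flow:
  Flow on (0->1): 3/7
  Flow on (0->3): 5/5
  Flow on (0->4): 1/8
  Flow on (1->5): 3/3
  Flow on (3->5): 5/8
  Flow on (4->5): 1/1
Maximum flow = 9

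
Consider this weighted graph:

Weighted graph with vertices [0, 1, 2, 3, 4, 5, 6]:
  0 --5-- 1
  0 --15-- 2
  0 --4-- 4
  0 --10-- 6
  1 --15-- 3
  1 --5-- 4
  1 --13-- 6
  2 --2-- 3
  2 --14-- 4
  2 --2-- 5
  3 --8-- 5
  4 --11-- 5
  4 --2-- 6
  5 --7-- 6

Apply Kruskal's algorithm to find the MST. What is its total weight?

Applying Kruskal's algorithm (sort edges by weight, add if no cycle):
  Add (2,3) w=2
  Add (2,5) w=2
  Add (4,6) w=2
  Add (0,4) w=4
  Add (0,1) w=5
  Skip (1,4) w=5 (creates cycle)
  Add (5,6) w=7
  Skip (3,5) w=8 (creates cycle)
  Skip (0,6) w=10 (creates cycle)
  Skip (4,5) w=11 (creates cycle)
  Skip (1,6) w=13 (creates cycle)
  Skip (2,4) w=14 (creates cycle)
  Skip (0,2) w=15 (creates cycle)
  Skip (1,3) w=15 (creates cycle)
MST weight = 22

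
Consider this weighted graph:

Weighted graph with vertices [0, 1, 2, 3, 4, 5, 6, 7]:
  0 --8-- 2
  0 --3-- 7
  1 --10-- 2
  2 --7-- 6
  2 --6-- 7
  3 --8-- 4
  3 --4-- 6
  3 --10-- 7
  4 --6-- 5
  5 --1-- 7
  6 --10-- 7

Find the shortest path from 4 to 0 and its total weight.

Using Dijkstra's algorithm from vertex 4:
Shortest path: 4 -> 5 -> 7 -> 0
Total weight: 6 + 1 + 3 = 10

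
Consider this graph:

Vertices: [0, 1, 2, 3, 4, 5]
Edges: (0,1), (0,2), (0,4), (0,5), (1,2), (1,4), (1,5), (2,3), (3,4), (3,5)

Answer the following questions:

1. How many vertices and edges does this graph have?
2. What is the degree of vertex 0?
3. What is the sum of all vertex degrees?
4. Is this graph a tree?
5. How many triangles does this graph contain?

Count: 6 vertices, 10 edges.
Vertex 0 has neighbors [1, 2, 4, 5], degree = 4.
Handshaking lemma: 2 * 10 = 20.
A tree on 6 vertices has 5 edges. This graph has 10 edges (5 extra). Not a tree.
Number of triangles = 3.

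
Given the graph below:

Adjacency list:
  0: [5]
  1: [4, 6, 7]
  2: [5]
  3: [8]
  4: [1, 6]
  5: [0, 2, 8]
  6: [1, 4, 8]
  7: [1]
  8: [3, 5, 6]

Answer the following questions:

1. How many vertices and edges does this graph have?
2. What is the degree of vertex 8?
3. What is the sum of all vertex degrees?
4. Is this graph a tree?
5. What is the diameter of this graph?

Count: 9 vertices, 9 edges.
Vertex 8 has neighbors [3, 5, 6], degree = 3.
Handshaking lemma: 2 * 9 = 18.
A tree on 9 vertices has 8 edges. This graph has 9 edges (1 extra). Not a tree.
Diameter (longest shortest path) = 5.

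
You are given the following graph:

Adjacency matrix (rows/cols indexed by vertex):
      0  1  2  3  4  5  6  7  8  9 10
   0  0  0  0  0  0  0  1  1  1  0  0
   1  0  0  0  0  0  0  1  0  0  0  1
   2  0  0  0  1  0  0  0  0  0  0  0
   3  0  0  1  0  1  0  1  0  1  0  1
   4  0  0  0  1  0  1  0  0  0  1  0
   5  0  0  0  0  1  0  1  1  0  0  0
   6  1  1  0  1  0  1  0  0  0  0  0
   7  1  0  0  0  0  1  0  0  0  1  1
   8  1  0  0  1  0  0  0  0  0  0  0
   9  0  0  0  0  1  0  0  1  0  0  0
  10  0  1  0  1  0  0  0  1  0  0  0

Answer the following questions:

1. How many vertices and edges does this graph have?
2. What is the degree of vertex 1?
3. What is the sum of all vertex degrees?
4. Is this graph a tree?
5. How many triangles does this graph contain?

Count: 11 vertices, 16 edges.
Vertex 1 has neighbors [6, 10], degree = 2.
Handshaking lemma: 2 * 16 = 32.
A tree on 11 vertices has 10 edges. This graph has 16 edges (6 extra). Not a tree.
Number of triangles = 0.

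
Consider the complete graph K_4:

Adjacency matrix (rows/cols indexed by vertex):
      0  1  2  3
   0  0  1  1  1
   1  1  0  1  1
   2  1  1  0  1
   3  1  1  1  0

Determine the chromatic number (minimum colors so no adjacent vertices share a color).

In K_4, every vertex is adjacent to every other vertex.
Each vertex needs a unique color.
Chromatic number = 4.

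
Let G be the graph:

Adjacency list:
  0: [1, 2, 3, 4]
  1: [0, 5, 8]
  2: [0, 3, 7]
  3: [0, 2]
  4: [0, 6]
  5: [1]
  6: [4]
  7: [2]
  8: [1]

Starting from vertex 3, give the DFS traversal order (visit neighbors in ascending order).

DFS from vertex 3 (neighbors processed in ascending order):
Visit order: 3, 0, 1, 5, 8, 2, 7, 4, 6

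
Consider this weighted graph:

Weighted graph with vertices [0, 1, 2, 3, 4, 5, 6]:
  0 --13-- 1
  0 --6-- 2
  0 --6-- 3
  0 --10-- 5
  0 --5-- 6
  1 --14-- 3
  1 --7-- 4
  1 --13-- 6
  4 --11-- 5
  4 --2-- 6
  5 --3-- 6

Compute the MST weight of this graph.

Applying Kruskal's algorithm (sort edges by weight, add if no cycle):
  Add (4,6) w=2
  Add (5,6) w=3
  Add (0,6) w=5
  Add (0,2) w=6
  Add (0,3) w=6
  Add (1,4) w=7
  Skip (0,5) w=10 (creates cycle)
  Skip (4,5) w=11 (creates cycle)
  Skip (0,1) w=13 (creates cycle)
  Skip (1,6) w=13 (creates cycle)
  Skip (1,3) w=14 (creates cycle)
MST weight = 29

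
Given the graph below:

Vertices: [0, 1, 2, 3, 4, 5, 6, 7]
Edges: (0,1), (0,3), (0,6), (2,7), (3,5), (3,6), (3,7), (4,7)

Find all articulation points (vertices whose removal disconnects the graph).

An articulation point is a vertex whose removal disconnects the graph.
Articulation points: [0, 3, 7]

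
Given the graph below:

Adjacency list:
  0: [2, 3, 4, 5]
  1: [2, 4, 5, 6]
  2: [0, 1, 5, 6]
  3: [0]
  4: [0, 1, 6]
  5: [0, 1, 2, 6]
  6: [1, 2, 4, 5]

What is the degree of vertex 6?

Vertex 6 has neighbors [1, 2, 4, 5], so deg(6) = 4.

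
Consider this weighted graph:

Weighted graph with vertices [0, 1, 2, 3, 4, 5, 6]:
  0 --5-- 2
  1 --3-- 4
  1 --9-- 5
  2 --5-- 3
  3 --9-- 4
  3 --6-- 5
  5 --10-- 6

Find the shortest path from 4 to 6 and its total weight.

Using Dijkstra's algorithm from vertex 4:
Shortest path: 4 -> 1 -> 5 -> 6
Total weight: 3 + 9 + 10 = 22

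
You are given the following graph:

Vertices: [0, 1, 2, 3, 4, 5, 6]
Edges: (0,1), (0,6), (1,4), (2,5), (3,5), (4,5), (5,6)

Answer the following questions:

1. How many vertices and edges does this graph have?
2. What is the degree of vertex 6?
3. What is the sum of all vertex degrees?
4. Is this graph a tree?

Count: 7 vertices, 7 edges.
Vertex 6 has neighbors [0, 5], degree = 2.
Handshaking lemma: 2 * 7 = 14.
A tree on 7 vertices has 6 edges. This graph has 7 edges (1 extra). Not a tree.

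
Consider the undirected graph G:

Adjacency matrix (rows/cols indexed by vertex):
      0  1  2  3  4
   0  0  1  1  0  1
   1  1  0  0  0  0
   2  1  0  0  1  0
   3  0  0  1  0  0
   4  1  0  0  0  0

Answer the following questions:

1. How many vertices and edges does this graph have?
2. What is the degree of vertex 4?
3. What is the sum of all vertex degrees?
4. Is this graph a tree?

Count: 5 vertices, 4 edges.
Vertex 4 has neighbors [0], degree = 1.
Handshaking lemma: 2 * 4 = 8.
A graph is a tree iff it is connected and has exactly n-1 edges. This graph is connected (all 5 vertices in one component) and has 5-1 = 4 edges. It is a tree.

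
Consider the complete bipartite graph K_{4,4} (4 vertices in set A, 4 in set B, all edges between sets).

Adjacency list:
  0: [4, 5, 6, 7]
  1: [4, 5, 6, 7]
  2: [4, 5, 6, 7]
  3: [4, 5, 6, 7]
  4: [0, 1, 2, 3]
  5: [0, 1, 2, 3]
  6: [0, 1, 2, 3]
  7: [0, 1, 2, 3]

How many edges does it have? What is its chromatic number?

K_{4,4} has 4 * 4 = 16 edges.
Bipartite graphs have chromatic number 2 (color each partition differently).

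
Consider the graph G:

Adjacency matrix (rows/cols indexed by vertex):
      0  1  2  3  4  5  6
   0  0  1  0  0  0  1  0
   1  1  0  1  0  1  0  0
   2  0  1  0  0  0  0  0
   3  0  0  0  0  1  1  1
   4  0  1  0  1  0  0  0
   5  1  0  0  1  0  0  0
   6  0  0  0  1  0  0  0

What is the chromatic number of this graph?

The graph has a maximum clique of size 2 (lower bound on chromatic number).
A valid 3-coloring: {0: 1, 1: 0, 2: 1, 3: 0, 4: 1, 5: 2, 6: 1}.
No proper 2-coloring exists (verified by exhaustive search).
Chromatic number = 3.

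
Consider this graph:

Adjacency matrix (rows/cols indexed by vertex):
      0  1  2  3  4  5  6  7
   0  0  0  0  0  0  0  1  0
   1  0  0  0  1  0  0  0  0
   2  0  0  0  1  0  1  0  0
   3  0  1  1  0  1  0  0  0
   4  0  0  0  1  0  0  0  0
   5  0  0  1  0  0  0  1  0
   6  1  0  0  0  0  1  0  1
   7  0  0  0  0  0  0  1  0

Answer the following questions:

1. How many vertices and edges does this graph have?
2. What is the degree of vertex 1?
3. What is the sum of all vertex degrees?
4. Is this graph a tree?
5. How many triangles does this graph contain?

Count: 8 vertices, 7 edges.
Vertex 1 has neighbors [3], degree = 1.
Handshaking lemma: 2 * 7 = 14.
A graph is a tree iff it is connected and has exactly n-1 edges. This graph is connected (all 8 vertices in one component) and has 8-1 = 7 edges. It is a tree.
Number of triangles = 0.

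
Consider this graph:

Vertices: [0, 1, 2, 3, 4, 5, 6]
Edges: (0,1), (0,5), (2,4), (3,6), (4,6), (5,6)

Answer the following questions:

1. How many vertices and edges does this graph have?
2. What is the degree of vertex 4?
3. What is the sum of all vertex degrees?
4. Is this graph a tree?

Count: 7 vertices, 6 edges.
Vertex 4 has neighbors [2, 6], degree = 2.
Handshaking lemma: 2 * 6 = 12.
A graph is a tree iff it is connected and has exactly n-1 edges. This graph is connected (all 7 vertices in one component) and has 7-1 = 6 edges. It is a tree.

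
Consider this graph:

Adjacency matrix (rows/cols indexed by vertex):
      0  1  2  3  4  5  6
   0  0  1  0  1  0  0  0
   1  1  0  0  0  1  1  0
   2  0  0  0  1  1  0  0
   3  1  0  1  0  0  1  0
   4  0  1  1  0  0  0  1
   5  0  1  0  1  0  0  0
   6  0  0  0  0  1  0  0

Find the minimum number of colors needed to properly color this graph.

The graph has a maximum clique of size 2 (lower bound on chromatic number).
A valid 3-coloring: {0: 1, 1: 0, 2: 2, 3: 0, 4: 1, 5: 1, 6: 0}.
No proper 2-coloring exists (verified by exhaustive search).
Chromatic number = 3.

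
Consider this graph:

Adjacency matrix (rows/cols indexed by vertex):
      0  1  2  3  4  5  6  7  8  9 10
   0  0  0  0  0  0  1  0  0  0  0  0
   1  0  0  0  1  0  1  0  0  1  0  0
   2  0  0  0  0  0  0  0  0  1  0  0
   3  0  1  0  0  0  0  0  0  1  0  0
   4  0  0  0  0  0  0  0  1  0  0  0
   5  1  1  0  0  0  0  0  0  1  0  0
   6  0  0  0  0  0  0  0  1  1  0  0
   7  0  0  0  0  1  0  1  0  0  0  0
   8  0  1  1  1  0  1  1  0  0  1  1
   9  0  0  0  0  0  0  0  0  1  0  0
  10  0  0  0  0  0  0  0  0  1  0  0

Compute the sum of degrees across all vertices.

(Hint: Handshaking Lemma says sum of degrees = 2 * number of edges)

Count edges: 12 edges.
By Handshaking Lemma: sum of degrees = 2 * 12 = 24.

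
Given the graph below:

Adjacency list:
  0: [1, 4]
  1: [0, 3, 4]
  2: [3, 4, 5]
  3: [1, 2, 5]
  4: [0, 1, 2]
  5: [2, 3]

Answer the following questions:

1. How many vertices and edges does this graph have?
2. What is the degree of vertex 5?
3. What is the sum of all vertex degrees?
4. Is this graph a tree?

Count: 6 vertices, 8 edges.
Vertex 5 has neighbors [2, 3], degree = 2.
Handshaking lemma: 2 * 8 = 16.
A tree on 6 vertices has 5 edges. This graph has 8 edges (3 extra). Not a tree.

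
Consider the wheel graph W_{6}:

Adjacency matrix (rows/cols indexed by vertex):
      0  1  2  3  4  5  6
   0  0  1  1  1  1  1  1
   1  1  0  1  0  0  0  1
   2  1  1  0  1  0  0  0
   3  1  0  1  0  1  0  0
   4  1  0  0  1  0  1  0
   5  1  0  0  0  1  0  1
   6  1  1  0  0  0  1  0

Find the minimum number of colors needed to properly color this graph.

W_{6} = C_{6} plus a hub adjacent to every cycle vertex.
The outer cycle needs 2 colors (even cycle); the hub is adjacent to all of them so needs a fresh color.
Chromatic number = 2 + 1 = 3.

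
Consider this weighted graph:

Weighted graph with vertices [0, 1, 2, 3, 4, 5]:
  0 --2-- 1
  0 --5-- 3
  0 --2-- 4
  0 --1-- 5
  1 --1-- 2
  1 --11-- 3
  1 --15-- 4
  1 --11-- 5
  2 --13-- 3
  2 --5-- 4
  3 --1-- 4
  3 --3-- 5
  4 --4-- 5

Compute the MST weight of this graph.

Applying Kruskal's algorithm (sort edges by weight, add if no cycle):
  Add (0,5) w=1
  Add (1,2) w=1
  Add (3,4) w=1
  Add (0,1) w=2
  Add (0,4) w=2
  Skip (3,5) w=3 (creates cycle)
  Skip (4,5) w=4 (creates cycle)
  Skip (0,3) w=5 (creates cycle)
  Skip (2,4) w=5 (creates cycle)
  Skip (1,5) w=11 (creates cycle)
  Skip (1,3) w=11 (creates cycle)
  Skip (2,3) w=13 (creates cycle)
  Skip (1,4) w=15 (creates cycle)
MST weight = 7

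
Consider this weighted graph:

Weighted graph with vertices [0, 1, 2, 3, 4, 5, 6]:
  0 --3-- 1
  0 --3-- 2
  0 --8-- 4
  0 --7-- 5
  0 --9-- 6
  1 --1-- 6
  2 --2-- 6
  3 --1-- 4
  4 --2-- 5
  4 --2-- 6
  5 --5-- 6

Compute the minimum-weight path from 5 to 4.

Using Dijkstra's algorithm from vertex 5:
Shortest path: 5 -> 4
Total weight: 2 = 2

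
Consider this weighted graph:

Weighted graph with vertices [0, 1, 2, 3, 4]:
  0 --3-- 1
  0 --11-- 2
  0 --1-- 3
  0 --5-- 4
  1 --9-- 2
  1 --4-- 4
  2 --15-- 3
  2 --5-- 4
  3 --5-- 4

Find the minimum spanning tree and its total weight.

Applying Kruskal's algorithm (sort edges by weight, add if no cycle):
  Add (0,3) w=1
  Add (0,1) w=3
  Add (1,4) w=4
  Skip (0,4) w=5 (creates cycle)
  Add (2,4) w=5
  Skip (3,4) w=5 (creates cycle)
  Skip (1,2) w=9 (creates cycle)
  Skip (0,2) w=11 (creates cycle)
  Skip (2,3) w=15 (creates cycle)
MST weight = 13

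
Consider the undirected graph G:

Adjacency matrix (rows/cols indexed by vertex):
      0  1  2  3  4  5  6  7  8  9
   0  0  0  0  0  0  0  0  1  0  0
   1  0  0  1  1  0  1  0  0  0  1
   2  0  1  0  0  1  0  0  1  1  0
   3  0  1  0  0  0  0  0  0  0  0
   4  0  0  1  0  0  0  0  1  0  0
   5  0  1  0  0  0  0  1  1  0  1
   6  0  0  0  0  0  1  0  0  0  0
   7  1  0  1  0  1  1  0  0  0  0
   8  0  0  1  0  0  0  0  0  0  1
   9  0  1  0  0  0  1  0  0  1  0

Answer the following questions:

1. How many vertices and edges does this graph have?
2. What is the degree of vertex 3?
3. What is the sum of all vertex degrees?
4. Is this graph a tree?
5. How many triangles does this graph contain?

Count: 10 vertices, 13 edges.
Vertex 3 has neighbors [1], degree = 1.
Handshaking lemma: 2 * 13 = 26.
A tree on 10 vertices has 9 edges. This graph has 13 edges (4 extra). Not a tree.
Number of triangles = 2.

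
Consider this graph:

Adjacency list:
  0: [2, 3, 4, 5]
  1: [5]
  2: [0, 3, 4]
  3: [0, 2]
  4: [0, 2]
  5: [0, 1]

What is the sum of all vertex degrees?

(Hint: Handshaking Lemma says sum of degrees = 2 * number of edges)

Count edges: 7 edges.
By Handshaking Lemma: sum of degrees = 2 * 7 = 14.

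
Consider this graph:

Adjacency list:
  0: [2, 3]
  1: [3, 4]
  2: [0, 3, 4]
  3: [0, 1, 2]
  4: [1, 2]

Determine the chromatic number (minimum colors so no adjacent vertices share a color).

The graph has a maximum clique of size 3 (lower bound on chromatic number).
A valid 3-coloring: {0: 2, 1: 0, 2: 0, 3: 1, 4: 1}.
Chromatic number = 3.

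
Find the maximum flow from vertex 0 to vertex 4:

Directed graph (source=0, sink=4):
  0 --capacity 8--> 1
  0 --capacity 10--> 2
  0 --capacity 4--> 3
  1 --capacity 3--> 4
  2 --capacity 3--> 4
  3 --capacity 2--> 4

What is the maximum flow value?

Computing max flow:
  Flow on (0->1): 3/8
  Flow on (0->2): 3/10
  Flow on (0->3): 2/4
  Flow on (1->4): 3/3
  Flow on (2->4): 3/3
  Flow on (3->4): 2/2
Maximum flow = 8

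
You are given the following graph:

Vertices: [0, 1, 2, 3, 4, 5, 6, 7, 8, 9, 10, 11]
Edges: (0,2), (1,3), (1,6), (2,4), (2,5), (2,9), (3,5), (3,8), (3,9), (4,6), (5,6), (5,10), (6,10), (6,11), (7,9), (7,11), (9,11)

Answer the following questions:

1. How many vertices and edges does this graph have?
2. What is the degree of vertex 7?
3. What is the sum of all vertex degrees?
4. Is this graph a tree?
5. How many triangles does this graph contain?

Count: 12 vertices, 17 edges.
Vertex 7 has neighbors [9, 11], degree = 2.
Handshaking lemma: 2 * 17 = 34.
A tree on 12 vertices has 11 edges. This graph has 17 edges (6 extra). Not a tree.
Number of triangles = 2.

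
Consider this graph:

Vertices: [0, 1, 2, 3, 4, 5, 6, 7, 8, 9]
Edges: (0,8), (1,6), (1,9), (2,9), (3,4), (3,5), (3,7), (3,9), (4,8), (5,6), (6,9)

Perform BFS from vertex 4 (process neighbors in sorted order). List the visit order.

BFS from vertex 4 (neighbors processed in ascending order):
Visit order: 4, 3, 8, 5, 7, 9, 0, 6, 1, 2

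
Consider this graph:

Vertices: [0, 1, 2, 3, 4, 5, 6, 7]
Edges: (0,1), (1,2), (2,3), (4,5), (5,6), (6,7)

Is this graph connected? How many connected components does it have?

Checking connectivity: the graph has 2 connected component(s).
Components: [[0, 1, 2, 3], [4, 5, 6, 7]]. The graph is NOT connected.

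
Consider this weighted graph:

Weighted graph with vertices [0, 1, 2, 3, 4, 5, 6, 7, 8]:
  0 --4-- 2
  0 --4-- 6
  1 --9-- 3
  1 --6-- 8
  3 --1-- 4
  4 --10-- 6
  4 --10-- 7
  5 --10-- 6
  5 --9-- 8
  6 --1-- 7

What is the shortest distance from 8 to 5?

Using Dijkstra's algorithm from vertex 8:
Shortest path: 8 -> 5
Total weight: 9 = 9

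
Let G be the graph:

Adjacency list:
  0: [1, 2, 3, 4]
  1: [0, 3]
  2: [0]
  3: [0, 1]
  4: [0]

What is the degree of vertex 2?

Vertex 2 has neighbors [0], so deg(2) = 1.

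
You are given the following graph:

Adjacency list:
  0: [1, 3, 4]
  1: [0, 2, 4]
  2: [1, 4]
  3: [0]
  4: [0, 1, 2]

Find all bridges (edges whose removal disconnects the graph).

A bridge is an edge whose removal increases the number of connected components.
Bridges found: (0,3)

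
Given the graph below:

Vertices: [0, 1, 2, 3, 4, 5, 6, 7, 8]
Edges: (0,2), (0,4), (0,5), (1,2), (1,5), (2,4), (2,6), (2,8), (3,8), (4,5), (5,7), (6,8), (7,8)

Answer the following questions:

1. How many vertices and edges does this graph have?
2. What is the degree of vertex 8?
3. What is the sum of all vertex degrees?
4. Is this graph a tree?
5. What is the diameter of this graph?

Count: 9 vertices, 13 edges.
Vertex 8 has neighbors [2, 3, 6, 7], degree = 4.
Handshaking lemma: 2 * 13 = 26.
A tree on 9 vertices has 8 edges. This graph has 13 edges (5 extra). Not a tree.
Diameter (longest shortest path) = 3.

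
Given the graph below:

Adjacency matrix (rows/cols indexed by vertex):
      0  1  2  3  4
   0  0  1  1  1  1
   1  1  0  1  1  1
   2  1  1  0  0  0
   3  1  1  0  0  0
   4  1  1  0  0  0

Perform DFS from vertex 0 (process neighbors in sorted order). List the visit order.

DFS from vertex 0 (neighbors processed in ascending order):
Visit order: 0, 1, 2, 3, 4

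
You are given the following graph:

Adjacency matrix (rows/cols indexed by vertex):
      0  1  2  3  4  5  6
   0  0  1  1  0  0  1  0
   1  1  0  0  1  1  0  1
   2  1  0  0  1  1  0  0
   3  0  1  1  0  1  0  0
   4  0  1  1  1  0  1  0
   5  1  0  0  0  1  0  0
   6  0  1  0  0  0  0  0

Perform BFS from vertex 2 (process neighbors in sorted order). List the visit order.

BFS from vertex 2 (neighbors processed in ascending order):
Visit order: 2, 0, 3, 4, 1, 5, 6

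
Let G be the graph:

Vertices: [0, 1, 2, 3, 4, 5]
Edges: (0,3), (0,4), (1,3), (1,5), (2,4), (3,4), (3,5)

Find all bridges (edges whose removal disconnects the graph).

A bridge is an edge whose removal increases the number of connected components.
Bridges found: (2,4)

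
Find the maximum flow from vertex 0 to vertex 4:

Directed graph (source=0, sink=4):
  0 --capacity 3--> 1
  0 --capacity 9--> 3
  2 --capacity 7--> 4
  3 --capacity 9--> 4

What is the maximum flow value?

Computing max flow:
  Flow on (0->3): 9/9
  Flow on (3->4): 9/9
Maximum flow = 9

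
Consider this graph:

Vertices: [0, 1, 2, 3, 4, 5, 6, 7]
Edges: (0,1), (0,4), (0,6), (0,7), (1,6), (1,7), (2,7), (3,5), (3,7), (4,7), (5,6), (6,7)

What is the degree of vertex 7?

Vertex 7 has neighbors [0, 1, 2, 3, 4, 6], so deg(7) = 6.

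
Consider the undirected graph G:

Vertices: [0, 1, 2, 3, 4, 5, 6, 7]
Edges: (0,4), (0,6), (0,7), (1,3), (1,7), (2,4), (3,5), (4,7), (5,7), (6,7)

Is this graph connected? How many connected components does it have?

Checking connectivity: the graph has 1 connected component(s).
All vertices are reachable from each other. The graph IS connected.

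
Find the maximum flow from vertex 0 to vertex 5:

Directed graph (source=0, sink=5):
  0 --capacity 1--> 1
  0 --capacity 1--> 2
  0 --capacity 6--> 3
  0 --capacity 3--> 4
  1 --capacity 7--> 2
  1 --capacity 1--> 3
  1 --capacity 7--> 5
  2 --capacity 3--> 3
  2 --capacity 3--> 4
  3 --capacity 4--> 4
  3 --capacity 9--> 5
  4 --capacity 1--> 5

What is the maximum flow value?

Computing max flow:
  Flow on (0->1): 1/1
  Flow on (0->2): 1/1
  Flow on (0->3): 6/6
  Flow on (0->4): 1/3
  Flow on (1->5): 1/7
  Flow on (2->3): 1/3
  Flow on (3->5): 7/9
  Flow on (4->5): 1/1
Maximum flow = 9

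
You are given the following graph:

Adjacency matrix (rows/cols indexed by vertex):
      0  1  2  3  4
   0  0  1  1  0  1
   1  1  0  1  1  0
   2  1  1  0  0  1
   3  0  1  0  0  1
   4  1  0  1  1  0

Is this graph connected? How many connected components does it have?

Checking connectivity: the graph has 1 connected component(s).
All vertices are reachable from each other. The graph IS connected.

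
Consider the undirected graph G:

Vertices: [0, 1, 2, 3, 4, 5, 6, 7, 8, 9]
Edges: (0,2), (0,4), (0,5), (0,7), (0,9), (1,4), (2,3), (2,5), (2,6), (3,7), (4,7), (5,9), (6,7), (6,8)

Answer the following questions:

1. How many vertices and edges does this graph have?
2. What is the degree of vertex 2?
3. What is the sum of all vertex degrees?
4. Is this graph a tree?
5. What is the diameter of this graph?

Count: 10 vertices, 14 edges.
Vertex 2 has neighbors [0, 3, 5, 6], degree = 4.
Handshaking lemma: 2 * 14 = 28.
A tree on 10 vertices has 9 edges. This graph has 14 edges (5 extra). Not a tree.
Diameter (longest shortest path) = 4.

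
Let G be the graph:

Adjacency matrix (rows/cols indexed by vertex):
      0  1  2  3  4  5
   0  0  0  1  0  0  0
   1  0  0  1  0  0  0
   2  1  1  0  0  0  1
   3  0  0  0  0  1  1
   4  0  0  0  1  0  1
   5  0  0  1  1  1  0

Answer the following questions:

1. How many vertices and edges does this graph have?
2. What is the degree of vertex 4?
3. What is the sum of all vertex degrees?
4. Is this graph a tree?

Count: 6 vertices, 6 edges.
Vertex 4 has neighbors [3, 5], degree = 2.
Handshaking lemma: 2 * 6 = 12.
A tree on 6 vertices has 5 edges. This graph has 6 edges (1 extra). Not a tree.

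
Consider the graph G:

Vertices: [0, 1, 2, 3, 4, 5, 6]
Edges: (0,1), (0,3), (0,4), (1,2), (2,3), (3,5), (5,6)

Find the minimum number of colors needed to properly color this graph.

The graph has a maximum clique of size 2 (lower bound on chromatic number).
A valid 2-coloring: {0: 0, 1: 1, 2: 0, 3: 1, 4: 1, 5: 0, 6: 1}.
Chromatic number = 2.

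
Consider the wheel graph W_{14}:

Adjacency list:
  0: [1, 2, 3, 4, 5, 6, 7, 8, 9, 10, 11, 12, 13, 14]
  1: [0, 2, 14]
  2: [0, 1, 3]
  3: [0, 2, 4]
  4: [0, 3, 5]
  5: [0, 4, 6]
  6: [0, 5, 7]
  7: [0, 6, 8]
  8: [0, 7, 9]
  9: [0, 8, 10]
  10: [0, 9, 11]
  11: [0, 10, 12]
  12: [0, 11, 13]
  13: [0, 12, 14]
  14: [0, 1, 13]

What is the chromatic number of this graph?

W_{14} = C_{14} plus a hub adjacent to every cycle vertex.
The outer cycle needs 2 colors (even cycle); the hub is adjacent to all of them so needs a fresh color.
Chromatic number = 2 + 1 = 3.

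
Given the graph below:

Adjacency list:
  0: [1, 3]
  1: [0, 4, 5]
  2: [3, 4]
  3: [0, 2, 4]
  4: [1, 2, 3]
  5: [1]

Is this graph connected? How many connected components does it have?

Checking connectivity: the graph has 1 connected component(s).
All vertices are reachable from each other. The graph IS connected.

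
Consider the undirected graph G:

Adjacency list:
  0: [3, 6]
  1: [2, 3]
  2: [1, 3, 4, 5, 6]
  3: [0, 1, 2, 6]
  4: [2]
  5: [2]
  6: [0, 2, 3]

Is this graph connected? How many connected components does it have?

Checking connectivity: the graph has 1 connected component(s).
All vertices are reachable from each other. The graph IS connected.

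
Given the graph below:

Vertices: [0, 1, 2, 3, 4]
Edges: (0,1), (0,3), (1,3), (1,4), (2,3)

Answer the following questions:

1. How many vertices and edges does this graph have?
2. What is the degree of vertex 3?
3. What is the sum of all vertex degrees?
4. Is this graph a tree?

Count: 5 vertices, 5 edges.
Vertex 3 has neighbors [0, 1, 2], degree = 3.
Handshaking lemma: 2 * 5 = 10.
A tree on 5 vertices has 4 edges. This graph has 5 edges (1 extra). Not a tree.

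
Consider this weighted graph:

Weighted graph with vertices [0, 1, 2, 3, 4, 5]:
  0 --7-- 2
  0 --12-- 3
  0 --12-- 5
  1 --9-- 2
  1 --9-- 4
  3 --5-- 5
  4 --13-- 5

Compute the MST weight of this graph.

Applying Kruskal's algorithm (sort edges by weight, add if no cycle):
  Add (3,5) w=5
  Add (0,2) w=7
  Add (1,4) w=9
  Add (1,2) w=9
  Add (0,5) w=12
  Skip (0,3) w=12 (creates cycle)
  Skip (4,5) w=13 (creates cycle)
MST weight = 42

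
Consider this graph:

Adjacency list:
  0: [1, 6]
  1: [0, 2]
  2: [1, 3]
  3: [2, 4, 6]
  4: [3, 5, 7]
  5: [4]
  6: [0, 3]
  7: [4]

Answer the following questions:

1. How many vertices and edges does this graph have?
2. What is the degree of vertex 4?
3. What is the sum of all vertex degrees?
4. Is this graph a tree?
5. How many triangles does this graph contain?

Count: 8 vertices, 8 edges.
Vertex 4 has neighbors [3, 5, 7], degree = 3.
Handshaking lemma: 2 * 8 = 16.
A tree on 8 vertices has 7 edges. This graph has 8 edges (1 extra). Not a tree.
Number of triangles = 0.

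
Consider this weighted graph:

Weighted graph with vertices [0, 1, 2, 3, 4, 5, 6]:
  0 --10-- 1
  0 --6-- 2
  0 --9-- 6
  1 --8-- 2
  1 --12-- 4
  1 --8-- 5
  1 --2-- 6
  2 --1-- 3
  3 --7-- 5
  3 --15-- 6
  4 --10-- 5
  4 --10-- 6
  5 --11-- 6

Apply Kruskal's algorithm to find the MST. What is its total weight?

Applying Kruskal's algorithm (sort edges by weight, add if no cycle):
  Add (2,3) w=1
  Add (1,6) w=2
  Add (0,2) w=6
  Add (3,5) w=7
  Add (1,5) w=8
  Skip (1,2) w=8 (creates cycle)
  Skip (0,6) w=9 (creates cycle)
  Skip (0,1) w=10 (creates cycle)
  Add (4,5) w=10
  Skip (4,6) w=10 (creates cycle)
  Skip (5,6) w=11 (creates cycle)
  Skip (1,4) w=12 (creates cycle)
  Skip (3,6) w=15 (creates cycle)
MST weight = 34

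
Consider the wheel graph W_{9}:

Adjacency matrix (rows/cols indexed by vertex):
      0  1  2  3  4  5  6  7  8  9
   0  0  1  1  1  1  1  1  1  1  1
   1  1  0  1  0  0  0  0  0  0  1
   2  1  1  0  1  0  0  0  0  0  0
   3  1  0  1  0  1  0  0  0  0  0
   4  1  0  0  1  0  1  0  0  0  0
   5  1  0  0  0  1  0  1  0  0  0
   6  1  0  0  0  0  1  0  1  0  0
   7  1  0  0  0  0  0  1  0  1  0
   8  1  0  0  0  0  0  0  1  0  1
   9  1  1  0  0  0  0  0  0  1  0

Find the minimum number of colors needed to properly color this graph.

W_{9} = C_{9} plus a hub adjacent to every cycle vertex.
The outer cycle needs 3 colors (odd cycle); the hub is adjacent to all of them so needs a fresh color.
Chromatic number = 3 + 1 = 4.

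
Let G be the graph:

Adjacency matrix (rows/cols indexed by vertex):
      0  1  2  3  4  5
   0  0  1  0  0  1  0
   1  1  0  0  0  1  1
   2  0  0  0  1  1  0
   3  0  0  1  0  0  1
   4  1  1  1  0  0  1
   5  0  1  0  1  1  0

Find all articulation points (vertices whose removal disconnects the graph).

No articulation points. The graph is biconnected.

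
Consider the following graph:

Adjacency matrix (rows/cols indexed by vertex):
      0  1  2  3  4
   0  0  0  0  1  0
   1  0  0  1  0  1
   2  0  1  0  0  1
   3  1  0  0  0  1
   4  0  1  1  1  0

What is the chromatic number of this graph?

The graph has a maximum clique of size 3 (lower bound on chromatic number).
A valid 3-coloring: {0: 0, 1: 1, 2: 2, 3: 1, 4: 0}.
Chromatic number = 3.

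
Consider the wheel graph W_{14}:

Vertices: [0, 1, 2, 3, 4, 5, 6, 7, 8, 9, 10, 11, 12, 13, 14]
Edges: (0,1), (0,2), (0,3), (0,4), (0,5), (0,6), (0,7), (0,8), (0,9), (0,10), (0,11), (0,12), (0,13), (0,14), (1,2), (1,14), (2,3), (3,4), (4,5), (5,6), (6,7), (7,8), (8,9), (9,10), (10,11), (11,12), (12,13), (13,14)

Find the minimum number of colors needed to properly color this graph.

W_{14} = C_{14} plus a hub adjacent to every cycle vertex.
The outer cycle needs 2 colors (even cycle); the hub is adjacent to all of them so needs a fresh color.
Chromatic number = 2 + 1 = 3.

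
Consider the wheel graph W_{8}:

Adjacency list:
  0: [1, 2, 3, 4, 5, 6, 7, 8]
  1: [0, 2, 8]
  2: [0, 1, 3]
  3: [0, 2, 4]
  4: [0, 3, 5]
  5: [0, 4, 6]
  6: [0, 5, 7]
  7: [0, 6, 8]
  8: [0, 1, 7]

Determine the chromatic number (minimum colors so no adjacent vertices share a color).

W_{8} = C_{8} plus a hub adjacent to every cycle vertex.
The outer cycle needs 2 colors (even cycle); the hub is adjacent to all of them so needs a fresh color.
Chromatic number = 2 + 1 = 3.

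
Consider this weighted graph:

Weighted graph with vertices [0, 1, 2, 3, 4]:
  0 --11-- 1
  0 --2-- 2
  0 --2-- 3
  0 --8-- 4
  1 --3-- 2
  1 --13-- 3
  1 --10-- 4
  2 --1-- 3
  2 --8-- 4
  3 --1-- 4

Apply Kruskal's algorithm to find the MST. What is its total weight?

Applying Kruskal's algorithm (sort edges by weight, add if no cycle):
  Add (2,3) w=1
  Add (3,4) w=1
  Add (0,3) w=2
  Skip (0,2) w=2 (creates cycle)
  Add (1,2) w=3
  Skip (0,4) w=8 (creates cycle)
  Skip (2,4) w=8 (creates cycle)
  Skip (1,4) w=10 (creates cycle)
  Skip (0,1) w=11 (creates cycle)
  Skip (1,3) w=13 (creates cycle)
MST weight = 7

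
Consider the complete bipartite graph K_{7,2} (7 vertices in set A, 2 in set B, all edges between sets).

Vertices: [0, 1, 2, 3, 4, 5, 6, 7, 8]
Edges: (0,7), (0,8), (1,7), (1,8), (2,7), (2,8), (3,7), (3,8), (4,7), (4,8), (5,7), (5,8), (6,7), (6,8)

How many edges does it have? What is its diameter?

K_{7,2} has 7 * 2 = 14 edges.
Any vertex reaches any opposite-side vertex in 1 step; same-side vertices reach in 2 steps via any opposite-side vertex.
Diameter = 2.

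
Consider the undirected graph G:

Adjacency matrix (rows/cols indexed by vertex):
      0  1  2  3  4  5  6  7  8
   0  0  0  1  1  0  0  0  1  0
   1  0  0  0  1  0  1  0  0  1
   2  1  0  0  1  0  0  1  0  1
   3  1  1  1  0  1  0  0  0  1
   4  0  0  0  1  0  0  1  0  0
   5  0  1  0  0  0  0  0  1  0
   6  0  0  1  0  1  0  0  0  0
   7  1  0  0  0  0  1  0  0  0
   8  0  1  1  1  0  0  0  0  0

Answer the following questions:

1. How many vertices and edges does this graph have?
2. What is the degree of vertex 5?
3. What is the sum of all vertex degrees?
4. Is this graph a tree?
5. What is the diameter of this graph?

Count: 9 vertices, 13 edges.
Vertex 5 has neighbors [1, 7], degree = 2.
Handshaking lemma: 2 * 13 = 26.
A tree on 9 vertices has 8 edges. This graph has 13 edges (5 extra). Not a tree.
Diameter (longest shortest path) = 4.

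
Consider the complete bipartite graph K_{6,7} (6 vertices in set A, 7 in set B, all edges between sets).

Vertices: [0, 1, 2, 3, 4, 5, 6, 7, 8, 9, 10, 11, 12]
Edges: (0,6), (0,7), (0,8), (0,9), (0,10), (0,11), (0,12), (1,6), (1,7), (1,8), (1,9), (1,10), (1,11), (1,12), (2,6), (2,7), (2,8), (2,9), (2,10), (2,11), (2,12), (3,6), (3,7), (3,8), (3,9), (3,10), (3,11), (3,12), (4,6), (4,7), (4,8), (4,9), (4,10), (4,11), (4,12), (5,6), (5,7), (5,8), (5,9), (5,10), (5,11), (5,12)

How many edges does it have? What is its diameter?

K_{6,7} has 6 * 7 = 42 edges.
Any vertex reaches any opposite-side vertex in 1 step; same-side vertices reach in 2 steps via any opposite-side vertex.
Diameter = 2.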